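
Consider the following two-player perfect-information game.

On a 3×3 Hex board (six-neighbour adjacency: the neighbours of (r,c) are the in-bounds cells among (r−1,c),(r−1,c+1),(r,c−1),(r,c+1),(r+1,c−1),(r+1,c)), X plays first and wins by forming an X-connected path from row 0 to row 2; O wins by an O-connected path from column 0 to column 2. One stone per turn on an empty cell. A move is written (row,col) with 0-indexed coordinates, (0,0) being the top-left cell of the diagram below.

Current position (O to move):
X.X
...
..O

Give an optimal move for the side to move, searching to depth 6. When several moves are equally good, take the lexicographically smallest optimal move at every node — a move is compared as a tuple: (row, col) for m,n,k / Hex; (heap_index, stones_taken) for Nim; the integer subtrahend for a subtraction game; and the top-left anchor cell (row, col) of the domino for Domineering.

O's best at [X.X/.../..O]: (1,1)

ply 1, O at X.X/.../..O | (0,1)=-1→XOX/.../..O; (1,0)=-1→X.X/O../..O; (1,1)=+1→X.X/.O./..O*; (1,2)=-1→X.X/..O/..O; (2,0)=-1→X.X/.../O.O; (2,1)=-1→X.X/.../.OO
ply 2, X at X.X/.O./..O | (0,1)=-1→XXX/.O./..O*; (1,0)=-1→X.X/XO./..O; (1,2)=-1→X.X/.OX/..O; (2,0)=-1→X.X/.O./X.O; (2,1)=-1→X.X/.O./.XO
ply 3, O at XXX/.O./..O | (1,0)=+1→XXX/OO./..O*; (1,2)=+1→XXX/.OO/..O; (2,0)=+1→XXX/.O./O.O; (2,1)=+1→XXX/.O./.OO
ply 4, X at XXX/OO./..O | (1,2)=-1→XXX/OOX/..O*; (2,0)=-1→XXX/OO./X.O; (2,1)=-1→XXX/OO./.XO
ply 5, O at XXX/OOX/..O | (2,0)=-1→XXX/OOX/O.O; (2,1)=+1→XXX/OOX/.OO*
ply 6: XXX/OOX/.OO is terminal -1 (X); from X.X/.../..O depth 6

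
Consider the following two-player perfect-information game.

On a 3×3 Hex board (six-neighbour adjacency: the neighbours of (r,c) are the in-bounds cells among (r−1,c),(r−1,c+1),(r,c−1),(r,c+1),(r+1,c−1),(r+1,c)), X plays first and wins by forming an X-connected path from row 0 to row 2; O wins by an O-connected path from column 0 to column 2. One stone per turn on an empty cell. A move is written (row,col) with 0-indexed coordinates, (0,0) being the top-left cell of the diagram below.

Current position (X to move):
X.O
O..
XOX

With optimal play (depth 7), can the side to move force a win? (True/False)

p1 X@[X.O/O../XOX]: (0,1)[XXO/O../XOX]-1* (1,1)[X.O/OX./XOX]-1 (1,2)[X.O/O.X/XOX]-1
p2 O@[XXO/O../XOX]: (1,1)[XXO/OO./XOX]+1* (1,2)[XXO/O.O/XOX]-1
p3 X@[XXO/OO./XOX] terminal -1; root [X.O/O../XOX] d7

X winning at [X.O/O../XOX]: False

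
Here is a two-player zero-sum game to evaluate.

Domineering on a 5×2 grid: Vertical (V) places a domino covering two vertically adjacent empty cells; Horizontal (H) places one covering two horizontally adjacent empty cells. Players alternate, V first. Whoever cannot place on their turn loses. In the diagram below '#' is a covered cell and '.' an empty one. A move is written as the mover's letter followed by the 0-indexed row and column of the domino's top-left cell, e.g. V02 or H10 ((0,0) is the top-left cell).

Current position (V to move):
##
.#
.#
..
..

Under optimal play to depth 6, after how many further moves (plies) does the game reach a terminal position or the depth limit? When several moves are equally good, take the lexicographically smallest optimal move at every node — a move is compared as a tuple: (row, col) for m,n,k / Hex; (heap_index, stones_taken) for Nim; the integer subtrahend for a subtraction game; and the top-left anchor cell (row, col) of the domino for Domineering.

[##/.#/.#/../..] V move#1: V10:-1/##/##/##/../.., V20:-1/##/.#/##/#./.., V30:+1/##/.#/.#/#./#.*, V31:+1/##/.#/.#/.#/.#
[##/.#/.#/#./#.] end (terminal -1, H#2); searched ##/.#/.#/../.. to 6

PV length from [##/.#/.#/../..]: 1 ply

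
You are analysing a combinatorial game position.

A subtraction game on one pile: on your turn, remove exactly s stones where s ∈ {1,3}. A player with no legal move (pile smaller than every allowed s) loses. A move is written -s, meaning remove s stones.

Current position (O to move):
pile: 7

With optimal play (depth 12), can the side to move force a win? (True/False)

O winning at [7]: True

[7] O move#1: -1:+1/6*, -3:+1/4
[6] X move#2: -1:-1/5*, -3:-1/3
[5] O move#3: -1:+1/4*, -3:+1/2
[4] X move#4: -1:-1/3*, -3:-1/1
[3] O move#5: -1:+1/2*, -3:+1/0
[2] X move#6: -1:-1/1*
[1] O move#7: -1:+1/0*
[0] end (terminal -1, X#8); searched 7 to 12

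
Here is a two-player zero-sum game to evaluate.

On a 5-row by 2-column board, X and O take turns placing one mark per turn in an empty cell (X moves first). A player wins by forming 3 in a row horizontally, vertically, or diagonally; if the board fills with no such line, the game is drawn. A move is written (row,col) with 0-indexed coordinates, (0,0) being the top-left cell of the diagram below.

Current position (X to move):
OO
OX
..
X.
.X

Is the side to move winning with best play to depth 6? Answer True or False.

X winning at [OO/OX/../X./.X]: False

[OO/OX/../X./.X] X move#1: (2,0):+0/OO/OX/X./X./.X*, (2,1):-1/OO/OX/.X/X./.X, (3,1):-1/OO/OX/../XX/.X, (4,0):-1/OO/OX/../X./XX
[OO/OX/X./X./.X] O move#2: (2,1):-1/OO/OX/XO/X./.X, (3,1):-1/OO/OX/X./XO/.X, (4,0):+0/OO/OX/X./X./OX*
[OO/OX/X./X./OX] X move#3: (2,1):+0/OO/OX/XX/X./OX*, (3,1):+0/OO/OX/X./XX/OX
[OO/OX/XX/X./OX] O move#4: (3,1):+0/OO/OX/XX/XO/OX*
[OO/OX/XX/XO/OX] end (terminal +0, X#5); searched OO/OX/../X./.X to 6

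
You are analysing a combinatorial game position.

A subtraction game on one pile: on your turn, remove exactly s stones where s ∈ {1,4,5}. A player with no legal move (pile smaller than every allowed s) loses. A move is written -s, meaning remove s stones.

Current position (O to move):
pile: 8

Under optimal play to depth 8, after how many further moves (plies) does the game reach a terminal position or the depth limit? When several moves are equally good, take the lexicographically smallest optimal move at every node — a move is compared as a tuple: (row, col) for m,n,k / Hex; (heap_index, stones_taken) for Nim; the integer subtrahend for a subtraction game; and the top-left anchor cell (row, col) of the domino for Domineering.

[8] O move#1: -1:-1/7*, -4:-1/4, -5:-1/3
[7] X move#2: -1:-1/6, -4:-1/3, -5:+1/2*
[2] O move#3: -1:-1/1*
[1] X move#4: -1:+1/0*
[0] end (terminal -1, O#5); searched 8 to 8

PV length from [8]: 4 plies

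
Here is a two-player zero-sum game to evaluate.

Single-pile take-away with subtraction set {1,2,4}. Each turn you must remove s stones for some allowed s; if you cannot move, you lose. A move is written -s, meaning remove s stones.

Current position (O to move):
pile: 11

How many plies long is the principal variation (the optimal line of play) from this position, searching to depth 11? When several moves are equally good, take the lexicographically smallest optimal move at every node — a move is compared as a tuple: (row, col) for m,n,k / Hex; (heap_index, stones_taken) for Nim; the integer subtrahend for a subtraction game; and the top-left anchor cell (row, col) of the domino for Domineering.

[11] O move#1: -1:-1/10, -2:+1/9*, -4:-1/7
[9] X move#2: -1:-1/8*, -2:-1/7, -4:-1/5
[8] O move#3: -1:-1/7, -2:+1/6*, -4:-1/4
[6] X move#4: -1:-1/5*, -2:-1/4, -4:-1/2
[5] O move#5: -1:-1/4, -2:+1/3*, -4:-1/1
[3] X move#6: -1:-1/2*, -2:-1/1
[2] O move#7: -1:-1/1, -2:+1/0*
[0] end (terminal -1, X#8); searched 11 to 11

PV length from [11]: 7 plies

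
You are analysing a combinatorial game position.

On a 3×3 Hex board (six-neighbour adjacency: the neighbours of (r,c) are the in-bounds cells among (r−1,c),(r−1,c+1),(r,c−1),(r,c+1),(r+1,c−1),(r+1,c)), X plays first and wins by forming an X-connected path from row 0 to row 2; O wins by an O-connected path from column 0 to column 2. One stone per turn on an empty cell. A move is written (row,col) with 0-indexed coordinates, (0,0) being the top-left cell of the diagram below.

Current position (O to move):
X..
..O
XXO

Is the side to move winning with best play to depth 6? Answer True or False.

[X../..O/XXO] O move#1: (0,1):-1/XO./..O/XXO*, (0,2):-1/X.O/..O/XXO, (1,0):-1/X../O.O/XXO, (1,1):-1/X../.OO/XXO
[XO./..O/XXO] X move#2: (0,2):+1/XOX/..O/XXO*, (1,0):+1/XO./X.O/XXO, (1,1):+1/XO./.XO/XXO
[XOX/..O/XXO] O move#3: (1,0):-1/XOX/O.O/XXO*, (1,1):-1/XOX/.OO/XXO
[XOX/O.O/XXO] X move#4: (1,1):+1/XOX/OXO/XXO*
[XOX/OXO/XXO] end (terminal -1, O#5); searched X../..O/XXO to 6

O winning at [X../..O/XXO]: False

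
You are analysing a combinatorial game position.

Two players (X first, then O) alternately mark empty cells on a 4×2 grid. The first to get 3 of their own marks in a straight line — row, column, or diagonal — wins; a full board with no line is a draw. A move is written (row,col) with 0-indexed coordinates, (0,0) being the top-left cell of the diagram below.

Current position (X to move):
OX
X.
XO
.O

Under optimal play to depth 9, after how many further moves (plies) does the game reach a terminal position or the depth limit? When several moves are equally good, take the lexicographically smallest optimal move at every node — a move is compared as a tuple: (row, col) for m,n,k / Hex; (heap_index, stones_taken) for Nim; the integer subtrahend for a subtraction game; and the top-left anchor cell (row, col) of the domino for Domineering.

PV length from [OX/X./XO/.O]: 1 ply

[OX/X./XO/.O] X move#1: (1,1):+0/OX/XX/XO/.O, (3,0):+1/OX/X./XO/XO*
[OX/X./XO/XO] end (terminal -1, O#2); searched OX/X./XO/.O to 9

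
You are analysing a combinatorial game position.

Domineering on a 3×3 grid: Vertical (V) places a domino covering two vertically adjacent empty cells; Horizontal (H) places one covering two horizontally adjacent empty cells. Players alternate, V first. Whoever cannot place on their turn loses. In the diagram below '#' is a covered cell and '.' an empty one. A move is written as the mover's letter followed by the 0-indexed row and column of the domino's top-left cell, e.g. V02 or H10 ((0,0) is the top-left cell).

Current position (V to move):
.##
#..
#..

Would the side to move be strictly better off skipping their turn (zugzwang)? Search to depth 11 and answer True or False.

zugzwang(.##/#../#.., V) = False

p1 V@[.##/#../#..]: V11[.##/##./##.]+1* V12[.##/#.#/#.#]+1
p2 H@[.##/##./##.] terminal -1; root [.##/#../#..] d11
if V skipped the turn, H would face:
~ p1 H@[.##/#../#..]: H11[.##/###/#..]+1* H21[.##/#../###]+1
~ p2 V@[.##/###/#..] terminal -1; root [.##/#../#..] d11
compare (V): move=+1 vs pass=-1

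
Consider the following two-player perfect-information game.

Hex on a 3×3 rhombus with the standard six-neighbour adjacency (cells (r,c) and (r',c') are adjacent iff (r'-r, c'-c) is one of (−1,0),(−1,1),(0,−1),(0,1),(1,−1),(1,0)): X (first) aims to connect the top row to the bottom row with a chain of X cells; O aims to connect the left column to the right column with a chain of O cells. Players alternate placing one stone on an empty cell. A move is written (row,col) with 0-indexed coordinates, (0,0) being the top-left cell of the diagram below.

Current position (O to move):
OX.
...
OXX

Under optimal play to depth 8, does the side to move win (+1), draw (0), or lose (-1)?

[OX./.../OXX] O move#1: (0,2):-1/OXO/.../OXX, (1,0):-1/OX./O../OXX, (1,1):+1/OX./.O./OXX*, (1,2):-1/OX./..O/OXX
[OX./.O./OXX] X move#2: (0,2):-1/OXX/.O./OXX*, (1,0):-1/OX./XO./OXX, (1,2):-1/OX./.OX/OXX
[OXX/.O./OXX] O move#3: (1,0):-1/OXX/OO./OXX, (1,2):+1/OXX/.OO/OXX*
[OXX/.OO/OXX] end (terminal -1, X#4); searched OX./.../OXX to 8

value(OX./.../OXX, O) = +1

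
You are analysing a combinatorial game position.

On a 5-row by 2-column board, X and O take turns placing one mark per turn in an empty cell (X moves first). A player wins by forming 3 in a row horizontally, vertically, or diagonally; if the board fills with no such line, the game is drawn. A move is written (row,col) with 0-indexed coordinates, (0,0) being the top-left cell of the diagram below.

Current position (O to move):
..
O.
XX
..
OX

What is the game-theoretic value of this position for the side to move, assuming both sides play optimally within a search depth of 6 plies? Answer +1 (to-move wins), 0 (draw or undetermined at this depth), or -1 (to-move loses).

value(../O./XX/../OX, O) = 0

[../O./XX/../OX] O move#1: (0,0):-1/O./O./XX/../OX, (0,1):-1/.O/O./XX/../OX, (1,1):-1/../OO/XX/../OX, (3,0):-1/../O./XX/O./OX, (3,1):+0/../O./XX/.O/OX*
[../O./XX/.O/OX] X move#2: (0,0):+0/X./O./XX/.O/OX*, (0,1):+0/.X/O./XX/.O/OX, (1,1):+0/../OX/XX/.O/OX, (3,0):+0/../O./XX/XO/OX
[X./O./XX/.O/OX] O move#3: (0,1):+0/XO/O./XX/.O/OX*, (1,1):+0/X./OO/XX/.O/OX, (3,0):+0/X./O./XX/OO/OX
[XO/O./XX/.O/OX] X move#4: (1,1):+0/XO/OX/XX/.O/OX*, (3,0):+0/XO/O./XX/XO/OX
[XO/OX/XX/.O/OX] O move#5: (3,0):+0/XO/OX/XX/OO/OX*
[XO/OX/XX/OO/OX] end (terminal +0, X#6); searched ../O./XX/../OX to 6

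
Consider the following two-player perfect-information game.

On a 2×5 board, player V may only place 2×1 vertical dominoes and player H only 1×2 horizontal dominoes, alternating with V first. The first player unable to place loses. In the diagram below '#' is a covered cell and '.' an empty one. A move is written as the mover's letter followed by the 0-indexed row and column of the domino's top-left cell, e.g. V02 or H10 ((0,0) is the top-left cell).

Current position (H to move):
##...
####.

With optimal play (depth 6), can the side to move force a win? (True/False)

H winning at [##.../####.]: True

p1 H@[##.../####.]: H02[####./####.]-1 H03[##.##/####.]+1*
p2 V@[##.##/####.] terminal -1; root [##.../####.] d6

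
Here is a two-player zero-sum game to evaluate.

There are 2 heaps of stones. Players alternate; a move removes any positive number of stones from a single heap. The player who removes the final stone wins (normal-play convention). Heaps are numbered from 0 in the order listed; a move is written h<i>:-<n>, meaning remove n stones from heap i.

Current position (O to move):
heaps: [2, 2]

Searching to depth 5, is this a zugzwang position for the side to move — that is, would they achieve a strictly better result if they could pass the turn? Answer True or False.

ply 1, O at (2,2) | h0:-1=-1→(1,2)*; h0:-2=-1→(0,2); h1:-1=-1→(2,1); h1:-2=-1→(2,0)
ply 2, X at (1,2) | h0:-1=-1→(0,2); h1:-1=+1→(1,1)*; h1:-2=-1→(1,0)
ply 3, O at (1,1) | h0:-1=-1→(0,1)*; h1:-1=-1→(1,0)
ply 4, X at (0,1) | h1:-1=+1→(0,0)*
ply 5: (0,0) is terminal -1 (O); from (2,2) depth 5
pass branch (X moves first from the same position):
  | ply 1, X at (2,2) | h0:-1=-1→(1,2)*; h0:-2=-1→(0,2); h1:-1=-1→(2,1); h1:-2=-1→(2,0)
  | ply 2, O at (1,2) | h0:-1=-1→(0,2); h1:-1=+1→(1,1)*; h1:-2=-1→(1,0)
  | ply 3, X at (1,1) | h0:-1=-1→(0,1)*; h1:-1=-1→(1,0)
  | ply 4, O at (0,1) | h1:-1=+1→(0,0)*
  | ply 5: (0,0) is terminal -1 (X); from (2,2) depth 5
O moving scores -1; O passing scores +1

zugzwang((2,2), O) = True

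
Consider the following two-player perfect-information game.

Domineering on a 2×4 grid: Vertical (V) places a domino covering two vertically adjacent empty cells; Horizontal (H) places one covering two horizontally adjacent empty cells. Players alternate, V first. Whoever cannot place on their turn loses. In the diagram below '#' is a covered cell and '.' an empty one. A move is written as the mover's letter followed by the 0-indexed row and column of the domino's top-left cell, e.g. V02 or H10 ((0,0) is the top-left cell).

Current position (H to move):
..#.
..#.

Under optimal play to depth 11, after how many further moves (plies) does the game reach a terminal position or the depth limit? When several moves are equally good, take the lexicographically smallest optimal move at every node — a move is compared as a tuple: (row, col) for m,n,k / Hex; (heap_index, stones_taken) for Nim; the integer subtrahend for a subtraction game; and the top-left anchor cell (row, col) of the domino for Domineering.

PV length from [..#./..#.]: 3 plies

ply 1, H at ..#./..#. | H00=+1→###./..#.*; H10=+1→..#./###.
ply 2, V at ###./..#. | V03=-1→####/..##*
ply 3, H at ####/..## | H10=+1→####/####*
ply 4: ####/#### is terminal -1 (V); from ..#./..#. depth 11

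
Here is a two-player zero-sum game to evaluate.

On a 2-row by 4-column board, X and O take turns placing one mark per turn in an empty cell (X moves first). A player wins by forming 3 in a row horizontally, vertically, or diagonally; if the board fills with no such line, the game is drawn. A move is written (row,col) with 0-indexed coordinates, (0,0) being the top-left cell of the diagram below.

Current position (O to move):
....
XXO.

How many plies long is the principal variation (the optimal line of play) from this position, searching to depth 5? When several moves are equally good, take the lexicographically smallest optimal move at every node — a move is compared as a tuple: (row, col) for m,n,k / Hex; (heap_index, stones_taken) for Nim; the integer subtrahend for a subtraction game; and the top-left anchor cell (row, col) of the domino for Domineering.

[..../XXO.] O move#1: (0,0):+0/O.../XXO.*, (0,1):+0/.O../XXO., (0,2):+0/..O./XXO., (0,3):+0/...O/XXO., (1,3):+0/..../XXOO
[O.../XXO.] X move#2: (0,1):+0/OX../XXO.*, (0,2):+0/O.X./XXO., (0,3):+0/O..X/XXO., (1,3):+0/O.../XXOX
[OX../XXO.] O move#3: (0,2):+0/OXO./XXO.*, (0,3):+0/OX.O/XXO., (1,3):+0/OX../XXOO
[OXO./XXO.] X move#4: (0,3):+0/OXOX/XXO.*, (1,3):+0/OXO./XXOX
[OXOX/XXO.] O move#5: (1,3):+0/OXOX/XXOO*
[OXOX/XXOO] end (terminal +0, X#6); searched ..../XXO. to 5

PV length from [..../XXO.]: 5 plies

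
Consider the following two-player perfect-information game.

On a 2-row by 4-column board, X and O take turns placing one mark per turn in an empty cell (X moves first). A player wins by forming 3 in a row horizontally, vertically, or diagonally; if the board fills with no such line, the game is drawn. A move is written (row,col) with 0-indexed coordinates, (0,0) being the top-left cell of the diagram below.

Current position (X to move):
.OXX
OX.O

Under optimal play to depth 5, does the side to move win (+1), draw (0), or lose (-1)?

p1 X@[.OXX/OX.O]: (0,0)[XOXX/OX.O]+0* (1,2)[.OXX/OXXO]+0
p2 O@[XOXX/OX.O]: (1,2)[XOXX/OXOO]+0*
p3 X@[XOXX/OXOO] terminal +0; root [.OXX/OX.O] d5

value(.OXX/OX.O, X) = 0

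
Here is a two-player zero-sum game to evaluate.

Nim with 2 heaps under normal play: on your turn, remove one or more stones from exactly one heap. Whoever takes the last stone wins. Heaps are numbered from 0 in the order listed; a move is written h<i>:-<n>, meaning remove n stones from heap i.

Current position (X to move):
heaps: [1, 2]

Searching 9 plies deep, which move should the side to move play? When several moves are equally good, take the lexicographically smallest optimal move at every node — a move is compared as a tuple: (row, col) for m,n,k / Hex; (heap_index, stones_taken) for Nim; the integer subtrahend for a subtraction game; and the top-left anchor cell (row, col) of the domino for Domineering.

ply 1, X at (1,2) | h0:-1=-1→(0,2); h1:-1=+1→(1,1)*; h1:-2=-1→(1,0)
ply 2, O at (1,1) | h0:-1=-1→(0,1)*; h1:-1=-1→(1,0)
ply 3, X at (0,1) | h1:-1=+1→(0,0)*
ply 4: (0,0) is terminal -1 (O); from (1,2) depth 9

X's best at [(1,2)]: h1:-1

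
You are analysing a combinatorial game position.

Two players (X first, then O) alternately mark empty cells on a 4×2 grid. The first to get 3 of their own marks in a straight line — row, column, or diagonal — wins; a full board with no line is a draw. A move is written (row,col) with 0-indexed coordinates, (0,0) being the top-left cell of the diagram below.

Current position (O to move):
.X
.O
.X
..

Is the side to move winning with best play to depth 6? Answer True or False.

O winning at [.X/.O/.X/..]: False

[.X/.O/.X/..] O move#1: (0,0):+0/OX/.O/.X/..*, (1,0):+0/.X/OO/.X/.., (2,0):+0/.X/.O/OX/.., (3,0):+0/.X/.O/.X/O., (3,1):+0/.X/.O/.X/.O
[OX/.O/.X/..] X move#2: (1,0):+0/OX/XO/.X/..*, (2,0):+0/OX/.O/XX/.., (3,0):+0/OX/.O/.X/X., (3,1):+0/OX/.O/.X/.X
[OX/XO/.X/..] O move#3: (2,0):+0/OX/XO/OX/..*, (3,0):+0/OX/XO/.X/O., (3,1):+0/OX/XO/.X/.O
[OX/XO/OX/..] X move#4: (3,0):+0/OX/XO/OX/X.*, (3,1):+0/OX/XO/OX/.X
[OX/XO/OX/X.] O move#5: (3,1):+0/OX/XO/OX/XO*
[OX/XO/OX/XO] end (terminal +0, X#6); searched .X/.O/.X/.. to 6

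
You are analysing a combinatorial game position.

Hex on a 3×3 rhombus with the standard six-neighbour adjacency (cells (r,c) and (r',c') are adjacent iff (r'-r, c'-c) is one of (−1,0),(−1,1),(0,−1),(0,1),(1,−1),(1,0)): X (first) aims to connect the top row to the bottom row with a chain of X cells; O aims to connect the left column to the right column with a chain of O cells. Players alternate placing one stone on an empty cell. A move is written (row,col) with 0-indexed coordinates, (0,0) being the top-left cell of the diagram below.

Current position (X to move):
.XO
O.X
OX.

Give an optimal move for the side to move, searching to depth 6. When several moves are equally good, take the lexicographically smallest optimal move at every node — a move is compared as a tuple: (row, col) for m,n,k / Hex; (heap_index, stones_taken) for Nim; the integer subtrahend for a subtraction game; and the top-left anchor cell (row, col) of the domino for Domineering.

X's best at [.XO/O.X/OX.]: (1,1)

p1 X@[.XO/O.X/OX.]: (0,0)[XXO/O.X/OX.]-1 (1,1)[.XO/OXX/OX.]+1* (2,2)[.XO/O.X/OXX]-1
p2 O@[.XO/OXX/OX.] terminal -1; root [.XO/O.X/OX.] d6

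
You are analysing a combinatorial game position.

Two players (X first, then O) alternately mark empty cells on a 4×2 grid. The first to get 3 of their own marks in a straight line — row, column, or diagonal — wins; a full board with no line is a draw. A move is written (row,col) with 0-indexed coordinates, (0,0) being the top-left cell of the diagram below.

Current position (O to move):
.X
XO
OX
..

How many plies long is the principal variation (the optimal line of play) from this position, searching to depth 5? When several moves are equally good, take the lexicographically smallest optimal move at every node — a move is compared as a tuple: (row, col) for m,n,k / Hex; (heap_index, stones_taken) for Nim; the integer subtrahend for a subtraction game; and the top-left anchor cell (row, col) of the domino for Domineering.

PV length from [.X/XO/OX/..]: 3 plies

ply 1, O at .X/XO/OX/.. | (0,0)=+0→OX/XO/OX/..*; (3,0)=+0→.X/XO/OX/O.; (3,1)=+0→.X/XO/OX/.O
ply 2, X at OX/XO/OX/.. | (3,0)=+0→OX/XO/OX/X.*; (3,1)=+0→OX/XO/OX/.X
ply 3, O at OX/XO/OX/X. | (3,1)=+0→OX/XO/OX/XO*
ply 4: OX/XO/OX/XO is terminal +0 (X); from .X/XO/OX/.. depth 5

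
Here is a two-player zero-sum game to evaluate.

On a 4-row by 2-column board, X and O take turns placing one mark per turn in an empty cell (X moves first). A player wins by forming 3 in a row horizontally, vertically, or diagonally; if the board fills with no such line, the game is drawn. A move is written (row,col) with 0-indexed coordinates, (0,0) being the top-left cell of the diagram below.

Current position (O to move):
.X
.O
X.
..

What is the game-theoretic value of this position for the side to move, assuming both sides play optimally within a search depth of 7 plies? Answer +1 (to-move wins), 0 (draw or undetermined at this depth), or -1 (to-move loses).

value(.X/.O/X./.., O) = 0

p1 O@[.X/.O/X./..]: (0,0)[OX/.O/X./..]+0* (1,0)[.X/OO/X./..]+0 (2,1)[.X/.O/XO/..]+0 (3,0)[.X/.O/X./O.]+0 (3,1)[.X/.O/X./.O]+0
p2 X@[OX/.O/X./..]: (1,0)[OX/XO/X./..]+0* (2,1)[OX/.O/XX/..]+0 (3,0)[OX/.O/X./X.]+0 (3,1)[OX/.O/X./.X]+0
p3 O@[OX/XO/X./..]: (2,1)[OX/XO/XO/..]-1 (3,0)[OX/XO/X./O.]+0* (3,1)[OX/XO/X./.O]-1
p4 X@[OX/XO/X./O.]: (2,1)[OX/XO/XX/O.]+0* (3,1)[OX/XO/X./OX]+0
p5 O@[OX/XO/XX/O.]: (3,1)[OX/XO/XX/OO]+0*
p6 X@[OX/XO/XX/OO] terminal +0; root [.X/.O/X./..] d7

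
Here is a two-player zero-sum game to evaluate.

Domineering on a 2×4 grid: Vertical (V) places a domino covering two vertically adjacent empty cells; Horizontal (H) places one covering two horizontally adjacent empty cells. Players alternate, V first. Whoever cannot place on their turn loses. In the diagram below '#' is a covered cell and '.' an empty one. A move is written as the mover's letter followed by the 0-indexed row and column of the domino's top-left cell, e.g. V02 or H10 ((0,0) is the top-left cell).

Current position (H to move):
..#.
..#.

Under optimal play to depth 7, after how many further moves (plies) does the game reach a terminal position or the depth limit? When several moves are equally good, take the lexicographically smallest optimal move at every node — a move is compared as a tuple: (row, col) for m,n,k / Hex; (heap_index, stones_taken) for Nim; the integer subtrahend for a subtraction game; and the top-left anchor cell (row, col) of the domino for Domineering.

ply 1, H at ..#./..#. | H00=+1→###./..#.*; H10=+1→..#./###.
ply 2, V at ###./..#. | V03=-1→####/..##*
ply 3, H at ####/..## | H10=+1→####/####*
ply 4: ####/#### is terminal -1 (V); from ..#./..#. depth 7

PV length from [..#./..#.]: 3 plies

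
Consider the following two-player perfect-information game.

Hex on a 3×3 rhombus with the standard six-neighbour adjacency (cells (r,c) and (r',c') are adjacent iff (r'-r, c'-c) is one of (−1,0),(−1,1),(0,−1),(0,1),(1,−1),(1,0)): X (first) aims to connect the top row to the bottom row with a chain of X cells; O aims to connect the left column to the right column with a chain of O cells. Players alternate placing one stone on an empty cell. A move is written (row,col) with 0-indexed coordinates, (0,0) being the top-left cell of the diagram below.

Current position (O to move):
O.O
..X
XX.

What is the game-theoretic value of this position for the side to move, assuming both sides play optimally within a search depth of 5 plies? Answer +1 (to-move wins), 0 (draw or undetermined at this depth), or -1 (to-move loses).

ply 1, O at O.O/..X/XX. | (0,1)=+1→OOO/..X/XX.*; (1,0)=+1→O.O/O.X/XX.; (1,1)=+1→O.O/.OX/XX.; (2,2)=-1→O.O/..X/XXO
ply 2: OOO/..X/XX. is terminal -1 (X); from O.O/..X/XX. depth 5

value(O.O/..X/XX., O) = +1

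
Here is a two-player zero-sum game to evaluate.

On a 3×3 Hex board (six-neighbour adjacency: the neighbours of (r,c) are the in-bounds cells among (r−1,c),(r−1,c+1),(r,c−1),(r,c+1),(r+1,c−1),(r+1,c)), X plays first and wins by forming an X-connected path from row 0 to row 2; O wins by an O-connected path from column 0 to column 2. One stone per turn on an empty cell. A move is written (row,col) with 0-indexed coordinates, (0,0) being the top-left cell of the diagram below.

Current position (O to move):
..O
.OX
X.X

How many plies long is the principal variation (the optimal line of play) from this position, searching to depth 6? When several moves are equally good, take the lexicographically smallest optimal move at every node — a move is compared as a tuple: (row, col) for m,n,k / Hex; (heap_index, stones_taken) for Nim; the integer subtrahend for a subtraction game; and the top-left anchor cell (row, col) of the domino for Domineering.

ply 1, O at ..O/.OX/X.X | (0,0)=+1→O.O/.OX/X.X*; (0,1)=+1→.OO/.OX/X.X; (1,0)=+1→..O/OOX/X.X; (2,1)=-1→..O/.OX/XOX
ply 2, X at O.O/.OX/X.X | (0,1)=-1→OXO/.OX/X.X*; (1,0)=-1→O.O/XOX/X.X; (2,1)=-1→O.O/.OX/XXX
ply 3, O at OXO/.OX/X.X | (1,0)=+1→OXO/OOX/X.X*; (2,1)=-1→OXO/.OX/XOX
ply 4: OXO/OOX/X.X is terminal -1 (X); from ..O/.OX/X.X depth 6

PV length from [..O/.OX/X.X]: 3 plies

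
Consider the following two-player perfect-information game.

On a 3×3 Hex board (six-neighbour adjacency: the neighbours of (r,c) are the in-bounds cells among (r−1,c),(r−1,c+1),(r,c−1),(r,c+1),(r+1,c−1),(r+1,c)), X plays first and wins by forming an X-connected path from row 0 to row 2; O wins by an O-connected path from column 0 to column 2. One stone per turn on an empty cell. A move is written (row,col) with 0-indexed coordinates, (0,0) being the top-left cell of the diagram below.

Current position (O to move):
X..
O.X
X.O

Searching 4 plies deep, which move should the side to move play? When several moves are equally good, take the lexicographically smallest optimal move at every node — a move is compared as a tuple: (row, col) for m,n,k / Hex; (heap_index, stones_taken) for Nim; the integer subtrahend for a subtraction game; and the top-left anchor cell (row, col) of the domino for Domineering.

O's best at [X../O.X/X.O]: (0,2)

ply 1, O at X../O.X/X.O | (0,1)=-1→XO./O.X/X.O; (0,2)=+1→X.O/O.X/X.O*; (1,1)=+1→X../OOX/X.O; (2,1)=-1→X../O.X/XOO
ply 2, X at X.O/O.X/X.O | (0,1)=-1→XXO/O.X/X.O*; (1,1)=-1→X.O/OXX/X.O; (2,1)=-1→X.O/O.X/XXO
ply 3, O at XXO/O.X/X.O | (1,1)=+1→XXO/OOX/X.O*; (2,1)=-1→XXO/O.X/XOO
ply 4: XXO/OOX/X.O is terminal -1 (X); from X../O.X/X.O depth 4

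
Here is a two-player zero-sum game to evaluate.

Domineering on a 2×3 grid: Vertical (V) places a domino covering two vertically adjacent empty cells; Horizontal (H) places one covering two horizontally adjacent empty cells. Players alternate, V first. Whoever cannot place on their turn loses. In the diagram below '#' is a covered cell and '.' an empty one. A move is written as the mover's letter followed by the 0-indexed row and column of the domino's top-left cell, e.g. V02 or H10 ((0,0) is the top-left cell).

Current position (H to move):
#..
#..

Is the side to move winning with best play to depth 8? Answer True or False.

H winning at [#../#..]: True

ply 1, H at #../#.. | H01=+1→###/#..*; H11=+1→#../###
ply 2: ###/#.. is terminal -1 (V); from #../#.. depth 8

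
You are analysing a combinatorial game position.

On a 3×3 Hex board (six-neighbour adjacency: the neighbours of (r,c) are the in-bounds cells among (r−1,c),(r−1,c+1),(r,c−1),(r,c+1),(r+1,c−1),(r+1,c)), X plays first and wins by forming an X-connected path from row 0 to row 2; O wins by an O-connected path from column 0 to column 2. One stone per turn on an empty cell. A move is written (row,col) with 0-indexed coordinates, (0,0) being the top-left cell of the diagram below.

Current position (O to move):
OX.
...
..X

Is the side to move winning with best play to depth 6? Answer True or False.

O winning at [OX./.../..X]: True

ply 1, O at OX./.../..X | (0,2)=-1→OXO/.../..X; (1,0)=-1→OX./O../..X; (1,1)=+1→OX./.O./..X*; (1,2)=-1→OX./..O/..X; (2,0)=-1→OX./.../O.X; (2,1)=-1→OX./.../.OX
ply 2, X at OX./.O./..X | (0,2)=-1→OXX/.O./..X*; (1,0)=-1→OX./XO./..X; (1,2)=-1→OX./.OX/..X; (2,0)=-1→OX./.O./X.X; (2,1)=-1→OX./.O./.XX
ply 3, O at OXX/.O./..X | (1,0)=-1→OXX/OO./..X; (1,2)=+1→OXX/.OO/..X*; (2,0)=-1→OXX/.O./O.X; (2,1)=-1→OXX/.O./.OX
ply 4, X at OXX/.OO/..X | (1,0)=-1→OXX/XOO/..X*; (2,0)=-1→OXX/.OO/X.X; (2,1)=-1→OXX/.OO/.XX
ply 5, O at OXX/XOO/..X | (2,0)=+1→OXX/XOO/O.X*; (2,1)=-1→OXX/XOO/.OX
ply 6: OXX/XOO/O.X is terminal -1 (X); from OX./.../..X depth 6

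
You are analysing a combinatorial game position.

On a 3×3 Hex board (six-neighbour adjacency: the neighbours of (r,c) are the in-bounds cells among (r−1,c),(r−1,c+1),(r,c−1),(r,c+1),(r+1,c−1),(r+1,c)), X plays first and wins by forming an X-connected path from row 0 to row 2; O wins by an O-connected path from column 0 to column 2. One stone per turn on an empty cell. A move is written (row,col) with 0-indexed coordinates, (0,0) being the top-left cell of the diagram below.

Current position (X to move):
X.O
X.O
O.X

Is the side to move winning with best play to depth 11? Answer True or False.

[X.O/X.O/O.X] X move#1: (0,1):-1/XXO/X.O/O.X*, (1,1):-1/X.O/XXO/O.X, (2,1):-1/X.O/X.O/OXX
[XXO/X.O/O.X] O move#2: (1,1):+1/XXO/XOO/O.X*, (2,1):+1/XXO/X.O/OOX
[XXO/XOO/O.X] end (terminal -1, X#3); searched X.O/X.O/O.X to 11

X winning at [X.O/X.O/O.X]: False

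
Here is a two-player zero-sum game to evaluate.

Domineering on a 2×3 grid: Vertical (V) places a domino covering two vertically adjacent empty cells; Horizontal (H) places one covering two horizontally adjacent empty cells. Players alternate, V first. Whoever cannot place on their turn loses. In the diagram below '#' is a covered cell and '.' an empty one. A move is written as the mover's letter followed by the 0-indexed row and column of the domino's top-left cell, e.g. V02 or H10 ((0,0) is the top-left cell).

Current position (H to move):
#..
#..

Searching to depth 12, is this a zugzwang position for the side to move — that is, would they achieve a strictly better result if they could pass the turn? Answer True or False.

zugzwang(#../#.., H) = False

p1 H@[#../#..]: H01[###/#..]+1* H11[#../###]+1
p2 V@[###/#..] terminal -1; root [#../#..] d12
suppose H passes — search the same position with V to move:
pass> p1 V@[#../#..]: V01[##./##.]+1* V02[#.#/#.#]+1
pass> p2 H@[##./##.] terminal -1; root [#../#..] d12
for H: play +1, pass -1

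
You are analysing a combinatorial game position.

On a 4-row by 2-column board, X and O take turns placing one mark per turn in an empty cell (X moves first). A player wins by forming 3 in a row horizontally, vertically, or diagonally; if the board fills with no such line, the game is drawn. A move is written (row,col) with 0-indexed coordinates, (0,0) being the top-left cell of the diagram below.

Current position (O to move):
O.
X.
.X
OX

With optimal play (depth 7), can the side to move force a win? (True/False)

ply 1, O at O./X./.X/OX | (0,1)=-1→OO/X./.X/OX; (1,1)=+0→O./XO/.X/OX*; (2,0)=-1→O./X./OX/OX
ply 2, X at O./XO/.X/OX | (0,1)=+0→OX/XO/.X/OX*; (2,0)=+0→O./XO/XX/OX
ply 3, O at OX/XO/.X/OX | (2,0)=+0→OX/XO/OX/OX*
ply 4: OX/XO/OX/OX is terminal +0 (X); from O./X./.X/OX depth 7

O winning at [O./X./.X/OX]: False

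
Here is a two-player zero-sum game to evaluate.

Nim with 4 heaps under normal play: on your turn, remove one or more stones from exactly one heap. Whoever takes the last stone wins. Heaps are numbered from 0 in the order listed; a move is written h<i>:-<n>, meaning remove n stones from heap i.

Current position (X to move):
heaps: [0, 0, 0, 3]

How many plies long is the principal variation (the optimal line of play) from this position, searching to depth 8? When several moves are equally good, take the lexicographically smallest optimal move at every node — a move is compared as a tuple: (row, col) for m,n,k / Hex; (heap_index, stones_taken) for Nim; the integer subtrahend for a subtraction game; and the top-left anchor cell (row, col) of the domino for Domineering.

p1 X@[(0,0,0,3)]: h3:-1[(0,0,0,2)]-1 h3:-2[(0,0,0,1)]-1 h3:-3[(0,0,0,0)]+1*
p2 O@[(0,0,0,0)] terminal -1; root [(0,0,0,3)] d8

PV length from [(0,0,0,3)]: 1 ply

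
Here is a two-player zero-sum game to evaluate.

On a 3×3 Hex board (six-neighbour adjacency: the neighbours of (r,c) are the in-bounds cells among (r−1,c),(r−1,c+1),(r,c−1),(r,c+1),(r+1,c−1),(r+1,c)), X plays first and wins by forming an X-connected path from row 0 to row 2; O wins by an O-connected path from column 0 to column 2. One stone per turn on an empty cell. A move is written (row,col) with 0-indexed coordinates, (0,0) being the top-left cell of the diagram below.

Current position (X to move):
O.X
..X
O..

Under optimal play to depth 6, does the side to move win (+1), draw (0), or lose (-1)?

p1 X@[O.X/..X/O..]: (0,1)[OXX/..X/O..]+1* (1,0)[O.X/X.X/O..]+1 (1,1)[O.X/.XX/O..]+1 (2,1)[O.X/..X/OX.]+1 (2,2)[O.X/..X/O.X]+1
p2 O@[OXX/..X/O..]: (1,0)[OXX/O.X/O..]-1* (1,1)[OXX/.OX/O..]-1 (2,1)[OXX/..X/OO.]-1 (2,2)[OXX/..X/O.O]-1
p3 X@[OXX/O.X/O..]: (1,1)[OXX/OXX/O..]+1* (2,1)[OXX/O.X/OX.]+1 (2,2)[OXX/O.X/O.X]+1
p4 O@[OXX/OXX/O..]: (2,1)[OXX/OXX/OO.]-1* (2,2)[OXX/OXX/O.O]-1
p5 X@[OXX/OXX/OO.]: (2,2)[OXX/OXX/OOX]+1*
p6 O@[OXX/OXX/OOX] terminal -1; root [O.X/..X/O..] d6

value(O.X/..X/O.., X) = +1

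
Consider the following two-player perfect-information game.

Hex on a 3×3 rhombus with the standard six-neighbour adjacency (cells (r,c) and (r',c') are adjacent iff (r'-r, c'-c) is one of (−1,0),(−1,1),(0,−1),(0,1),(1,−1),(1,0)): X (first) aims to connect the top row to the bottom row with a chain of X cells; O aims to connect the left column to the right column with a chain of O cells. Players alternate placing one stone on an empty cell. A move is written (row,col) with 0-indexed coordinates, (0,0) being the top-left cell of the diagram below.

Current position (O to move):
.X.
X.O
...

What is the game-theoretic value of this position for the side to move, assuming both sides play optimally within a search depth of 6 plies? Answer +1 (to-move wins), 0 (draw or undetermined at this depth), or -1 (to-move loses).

value(.X./X.O/..., O) = +1

p1 O@[.X./X.O/...]: (0,0)[OX./X.O/...]-1 (0,2)[.XO/X.O/...]-1 (1,1)[.X./XOO/...]-1 (2,0)[.X./X.O/O..]+1* (2,1)[.X./X.O/.O.]-1 (2,2)[.X./X.O/..O]-1
p2 X@[.X./X.O/O..]: (0,0)[XX./X.O/O..]-1* (0,2)[.XX/X.O/O..]-1 (1,1)[.X./XXO/O..]-1 (2,1)[.X./X.O/OX.]-1 (2,2)[.X./X.O/O.X]-1
p3 O@[XX./X.O/O..]: (0,2)[XXO/X.O/O..]+1* (1,1)[XX./XOO/O..]+1 (2,1)[XX./X.O/OO.]+1 (2,2)[XX./X.O/O.O]+1
p4 X@[XXO/X.O/O..]: (1,1)[XXO/XXO/O..]-1* (2,1)[XXO/X.O/OX.]-1 (2,2)[XXO/X.O/O.X]-1
p5 O@[XXO/XXO/O..]: (2,1)[XXO/XXO/OO.]+1* (2,2)[XXO/XXO/O.O]-1
p6 X@[XXO/XXO/OO.] terminal -1; root [.X./X.O/...] d6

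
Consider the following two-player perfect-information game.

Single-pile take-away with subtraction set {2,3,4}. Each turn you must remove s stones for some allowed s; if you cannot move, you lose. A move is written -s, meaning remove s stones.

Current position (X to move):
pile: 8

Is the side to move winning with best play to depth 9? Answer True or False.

[8] X move#1: -2:+1/6*, -3:-1/5, -4:-1/4
[6] O move#2: -2:-1/4*, -3:-1/3, -4:-1/2
[4] X move#3: -2:-1/2, -3:+1/1*, -4:+1/0
[1] end (terminal -1, O#4); searched 8 to 9

X winning at [8]: True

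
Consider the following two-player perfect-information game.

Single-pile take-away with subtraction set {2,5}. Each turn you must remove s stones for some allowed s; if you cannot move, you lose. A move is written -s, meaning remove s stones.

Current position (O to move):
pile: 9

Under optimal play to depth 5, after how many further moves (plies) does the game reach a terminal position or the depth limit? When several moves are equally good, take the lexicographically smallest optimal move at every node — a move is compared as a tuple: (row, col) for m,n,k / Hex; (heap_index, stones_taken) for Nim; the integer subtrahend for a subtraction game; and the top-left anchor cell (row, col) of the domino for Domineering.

PV length from [9]: 3 plies

[9] O move#1: -2:+1/7*, -5:+1/4
[7] X move#2: -2:-1/5*, -5:-1/2
[5] O move#3: -2:-1/3, -5:+1/0*
[0] end (terminal -1, X#4); searched 9 to 5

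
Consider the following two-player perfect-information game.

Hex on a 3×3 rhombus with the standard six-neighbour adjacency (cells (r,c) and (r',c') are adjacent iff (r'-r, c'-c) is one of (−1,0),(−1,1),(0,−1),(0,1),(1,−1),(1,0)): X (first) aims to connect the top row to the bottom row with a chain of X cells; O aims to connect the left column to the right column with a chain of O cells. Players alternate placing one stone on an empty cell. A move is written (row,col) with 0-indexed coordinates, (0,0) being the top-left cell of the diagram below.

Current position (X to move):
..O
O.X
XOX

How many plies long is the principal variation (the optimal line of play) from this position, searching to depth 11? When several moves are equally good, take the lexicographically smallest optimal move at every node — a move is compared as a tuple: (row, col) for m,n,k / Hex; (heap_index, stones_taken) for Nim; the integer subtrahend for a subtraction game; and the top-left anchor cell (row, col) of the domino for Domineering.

PV length from [..O/O.X/XOX]: 2 plies

[..O/O.X/XOX] X move#1: (0,0):-1/X.O/O.X/XOX*, (0,1):-1/.XO/O.X/XOX, (1,1):-1/..O/OXX/XOX
[X.O/O.X/XOX] O move#2: (0,1):+1/XOO/O.X/XOX*, (1,1):+1/X.O/OOX/XOX
[XOO/O.X/XOX] end (terminal -1, X#3); searched ..O/O.X/XOX to 11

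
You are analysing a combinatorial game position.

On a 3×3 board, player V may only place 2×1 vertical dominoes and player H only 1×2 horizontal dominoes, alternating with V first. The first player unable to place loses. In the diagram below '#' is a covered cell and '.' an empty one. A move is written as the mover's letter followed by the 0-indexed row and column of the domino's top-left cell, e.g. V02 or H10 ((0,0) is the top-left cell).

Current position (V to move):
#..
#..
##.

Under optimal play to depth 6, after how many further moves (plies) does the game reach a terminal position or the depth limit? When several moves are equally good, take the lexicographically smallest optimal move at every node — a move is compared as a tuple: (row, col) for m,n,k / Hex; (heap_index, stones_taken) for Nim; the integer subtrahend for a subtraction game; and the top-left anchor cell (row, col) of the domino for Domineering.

p1 V@[#../#../##.]: V01[##./##./##.]+1* V02[#.#/#.#/##.]+1 V12[#../#.#/###]-1
p2 H@[##./##./##.] terminal -1; root [#../#../##.] d6

PV length from [#../#../##.]: 1 ply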